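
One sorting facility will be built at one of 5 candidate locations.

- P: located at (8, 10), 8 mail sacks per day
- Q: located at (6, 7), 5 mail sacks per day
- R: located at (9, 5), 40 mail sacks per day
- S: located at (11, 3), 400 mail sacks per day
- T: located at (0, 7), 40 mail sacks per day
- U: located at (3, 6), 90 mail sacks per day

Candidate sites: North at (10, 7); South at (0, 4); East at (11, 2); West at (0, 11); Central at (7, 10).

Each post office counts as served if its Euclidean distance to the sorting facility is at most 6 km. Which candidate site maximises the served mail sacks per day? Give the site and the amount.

North, covering 453

Coverage radius r = 6 km; a point is covered iff (Δx)²+(Δy)² ≤ 6² = 36.
  North (10, 7): covers {P, Q, R, S} → 453
  South (0, 4): covers {T, U} → 130
  East (11, 2): covers {R, S} → 440
  West (0, 11): covers {T, U} → 130
  Central (7, 10): covers {P, Q, R, U} → 143
Maximum coverage at North: 453 mail sacks per day.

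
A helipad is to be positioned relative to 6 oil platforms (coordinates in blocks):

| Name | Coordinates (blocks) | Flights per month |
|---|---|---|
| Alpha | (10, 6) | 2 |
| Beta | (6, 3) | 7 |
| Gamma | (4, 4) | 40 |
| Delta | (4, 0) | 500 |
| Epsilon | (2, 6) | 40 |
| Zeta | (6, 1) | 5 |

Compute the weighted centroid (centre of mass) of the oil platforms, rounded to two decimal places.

(3.93, 0.74)

The minimiser of Σwᵢ‖p−pᵢ‖² is the weighted centroid p* = (Σwᵢpᵢ)/(Σwᵢ).
Σwᵢ = 594.
Σwᵢxᵢ = 2·10 + 7·6 + 40·4 + 500·4 + 40·2 + 5·6 = 2332.
Σwᵢyᵢ = 2·6 + 7·3 + 40·4 + 500·0 + 40·6 + 5·1 = 438.
x* = 2332/594 = 3.93, y* = 438/594 = 0.74.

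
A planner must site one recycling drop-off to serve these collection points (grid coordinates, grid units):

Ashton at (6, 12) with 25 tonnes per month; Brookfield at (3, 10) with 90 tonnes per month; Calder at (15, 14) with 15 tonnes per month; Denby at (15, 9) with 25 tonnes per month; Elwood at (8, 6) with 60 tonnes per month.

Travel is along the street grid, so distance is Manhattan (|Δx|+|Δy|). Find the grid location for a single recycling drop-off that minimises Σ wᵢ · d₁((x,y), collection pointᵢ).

(6, 10)

Manhattan distance separates: Σwᵢ(|x−xᵢ|+|y−yᵢ|) = Σwᵢ|x−xᵢ| + Σwᵢ|y−yᵢ|, so x and y are optimised independently as 1-D weighted medians.
Total weight W = 215; half = 107.5.
x-coordinate, sorted with cumulative weight:
  x=3 (Brookfield, w=90) cum 90
  x=6 (Ashton, w=25) cum 115  ← median
  x=8 (Elwood, w=60) cum 175
  x=15 (Calder, w=15) cum 190
  x=15 (Denby, w=25) cum 215
⇒ x* = 6
y-coordinate, sorted with cumulative weight:
  y=6 (Elwood, w=60) cum 60
  y=9 (Denby, w=25) cum 85
  y=10 (Brookfield, w=90) cum 175  ← median
  y=12 (Ashton, w=25) cum 200
  y=14 (Calder, w=15) cum 215
⇒ y* = 10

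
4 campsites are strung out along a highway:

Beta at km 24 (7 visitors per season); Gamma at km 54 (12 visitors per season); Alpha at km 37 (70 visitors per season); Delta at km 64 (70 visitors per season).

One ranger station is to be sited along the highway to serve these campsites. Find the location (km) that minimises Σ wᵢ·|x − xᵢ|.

For a sum of weighted absolute distances on a line, the optimum is the weighted median (not the mean). Total weight W = 159; half-weight = 79.5.
Sort by position and accumulate weight:
  km 24 (Beta, w=7) → cum 7
  km 37 (Alpha, w=70) → cum 77
  km 54 (Gamma, w=12) → cum 89  ≥ 79.5 → median here
  km 64 (Delta, w=70) → cum 159
Optimal location: km 54.

x = 54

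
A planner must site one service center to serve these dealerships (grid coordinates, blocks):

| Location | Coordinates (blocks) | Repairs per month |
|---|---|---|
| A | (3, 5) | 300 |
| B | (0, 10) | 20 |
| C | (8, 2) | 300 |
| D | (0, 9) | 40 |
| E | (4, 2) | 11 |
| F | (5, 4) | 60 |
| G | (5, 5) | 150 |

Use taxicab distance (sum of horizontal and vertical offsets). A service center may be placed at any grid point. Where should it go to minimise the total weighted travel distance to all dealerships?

(5, 5)

Manhattan distance separates: Σwᵢ(|x−xᵢ|+|y−yᵢ|) = Σwᵢ|x−xᵢ| + Σwᵢ|y−yᵢ|, so x and y are optimised independently as 1-D weighted medians.
Total weight W = 881; half = 440.5.
x-coordinate, sorted with cumulative weight:
  x=0 (B, w=20) cum 20
  x=0 (D, w=40) cum 60
  x=3 (A, w=300) cum 360
  x=4 (E, w=11) cum 371
  x=5 (F, w=60) cum 431
  x=5 (G, w=150) cum 581  ← median
  x=8 (C, w=300) cum 881
⇒ x* = 5
y-coordinate, sorted with cumulative weight:
  y=2 (C, w=300) cum 300
  y=2 (E, w=11) cum 311
  y=4 (F, w=60) cum 371
  y=5 (A, w=300) cum 671  ← median
  y=5 (G, w=150) cum 821
  y=9 (D, w=40) cum 861
  y=10 (B, w=20) cum 881
⇒ y* = 5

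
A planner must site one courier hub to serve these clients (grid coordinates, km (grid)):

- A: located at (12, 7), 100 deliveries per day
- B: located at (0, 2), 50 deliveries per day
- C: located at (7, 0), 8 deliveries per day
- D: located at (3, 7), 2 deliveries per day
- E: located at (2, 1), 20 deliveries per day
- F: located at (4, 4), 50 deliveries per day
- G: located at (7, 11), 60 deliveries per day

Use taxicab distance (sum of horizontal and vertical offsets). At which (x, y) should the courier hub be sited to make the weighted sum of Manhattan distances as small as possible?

Manhattan distance separates: Σwᵢ(|x−xᵢ|+|y−yᵢ|) = Σwᵢ|x−xᵢ| + Σwᵢ|y−yᵢ|, so x and y are optimised independently as 1-D weighted medians.
Total weight W = 290; half = 145.
x-coordinate, sorted with cumulative weight:
  x=0 (B, w=50) cum 50
  x=2 (E, w=20) cum 70
  x=3 (D, w=2) cum 72
  x=4 (F, w=50) cum 122
  x=7 (C, w=8) cum 130
  x=7 (G, w=60) cum 190  ← median
  x=12 (A, w=100) cum 290
⇒ x* = 7
y-coordinate, sorted with cumulative weight:
  y=0 (C, w=8) cum 8
  y=1 (E, w=20) cum 28
  y=2 (B, w=50) cum 78
  y=4 (F, w=50) cum 128
  y=7 (A, w=100) cum 228  ← median
  y=7 (D, w=2) cum 230
  y=11 (G, w=60) cum 290
⇒ y* = 7

(7, 7)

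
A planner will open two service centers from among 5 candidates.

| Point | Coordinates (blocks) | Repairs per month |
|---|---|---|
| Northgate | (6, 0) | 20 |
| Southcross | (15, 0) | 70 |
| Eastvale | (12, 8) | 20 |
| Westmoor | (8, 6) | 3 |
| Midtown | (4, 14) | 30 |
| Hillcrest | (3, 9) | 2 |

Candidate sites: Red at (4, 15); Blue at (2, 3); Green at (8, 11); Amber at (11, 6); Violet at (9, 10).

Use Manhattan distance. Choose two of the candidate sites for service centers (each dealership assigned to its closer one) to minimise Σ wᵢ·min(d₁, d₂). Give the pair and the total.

{Red, Amber}, total 1033

Evaluate every pair (each demand assigned to the nearer of the two):
  {Red, Amber}: total = 1033
  {Green, Amber}: total = 1213
  {Amber, Violet}: total = 1273
  {Blue, Amber}: total = 1313
  {Red, Violet}: total = 1539
  {Red, Blue}: total = 1631
  {Blue, Green}: total = 1639
  {Blue, Violet}: total = 1659
  {Red, Green}: total = 1719
  {Green, Violet}: total = 1719
Best pair: {Red, Amber} with total 1033.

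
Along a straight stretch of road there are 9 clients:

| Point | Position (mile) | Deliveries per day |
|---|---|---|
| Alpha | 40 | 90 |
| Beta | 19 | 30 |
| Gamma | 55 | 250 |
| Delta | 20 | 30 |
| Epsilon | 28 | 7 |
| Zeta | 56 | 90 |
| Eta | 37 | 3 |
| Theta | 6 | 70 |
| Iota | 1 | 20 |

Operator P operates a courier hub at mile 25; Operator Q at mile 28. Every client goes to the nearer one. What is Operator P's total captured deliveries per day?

150

The indifferent point is the midpoint (25+28)/2 = 26.5; clients left of it (closer to Operator P at 25) go to Operator P, those right go to Operator Q.
  Iota at 1 (w=20) → Operator P
  Theta at 6 (w=70) → Operator P
  Beta at 19 (w=30) → Operator P
  Delta at 20 (w=30) → Operator P
  Epsilon at 28 (w=7) → Operator Q
  Eta at 37 (w=3) → Operator Q
  Alpha at 40 (w=90) → Operator Q
  Gamma at 55 (w=250) → Operator Q
  Zeta at 56 (w=90) → Operator Q
Operator P captures 150; Operator Q captures 440.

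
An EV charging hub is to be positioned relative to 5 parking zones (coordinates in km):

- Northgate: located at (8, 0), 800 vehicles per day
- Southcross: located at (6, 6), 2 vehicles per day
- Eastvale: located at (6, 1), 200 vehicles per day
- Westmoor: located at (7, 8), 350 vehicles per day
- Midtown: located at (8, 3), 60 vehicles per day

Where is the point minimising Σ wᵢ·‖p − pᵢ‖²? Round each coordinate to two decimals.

(7.47, 2.26)

The minimiser of Σwᵢ‖p−pᵢ‖² is the weighted centroid p* = (Σwᵢpᵢ)/(Σwᵢ).
Σwᵢ = 1412.
Σwᵢxᵢ = 800·8 + 2·6 + 200·6 + 350·7 + 60·8 = 10542.
Σwᵢyᵢ = 800·0 + 2·6 + 200·1 + 350·8 + 60·3 = 3192.
x* = 10542/1412 = 7.47, y* = 3192/1412 = 2.26.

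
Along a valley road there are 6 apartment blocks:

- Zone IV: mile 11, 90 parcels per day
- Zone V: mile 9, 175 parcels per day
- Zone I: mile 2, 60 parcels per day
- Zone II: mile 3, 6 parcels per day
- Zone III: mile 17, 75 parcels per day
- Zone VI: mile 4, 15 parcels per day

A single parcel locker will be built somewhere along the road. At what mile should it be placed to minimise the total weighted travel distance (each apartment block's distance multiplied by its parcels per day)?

x = 9

For a sum of weighted absolute distances on a line, the optimum is the weighted median (not the mean). Total weight W = 421; half-weight = 210.5.
Sort by position and accumulate weight:
  mile 2 (Zone I, w=60) → cum 60
  mile 3 (Zone II, w=6) → cum 66
  mile 4 (Zone VI, w=15) → cum 81
  mile 9 (Zone V, w=175) → cum 256  ≥ 210.5 → median here
  mile 11 (Zone IV, w=90) → cum 346
  mile 17 (Zone III, w=75) → cum 421
Optimal location: mile 9.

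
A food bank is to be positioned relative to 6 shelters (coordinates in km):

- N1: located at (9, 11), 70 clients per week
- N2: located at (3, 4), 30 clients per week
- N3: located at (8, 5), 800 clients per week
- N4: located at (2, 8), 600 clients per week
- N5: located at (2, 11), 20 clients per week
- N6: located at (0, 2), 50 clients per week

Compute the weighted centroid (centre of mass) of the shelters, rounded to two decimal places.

The minimiser of Σwᵢ‖p−pᵢ‖² is the weighted centroid p* = (Σwᵢpᵢ)/(Σwᵢ).
Σwᵢ = 1570.
Σwᵢxᵢ = 70·9 + 30·3 + 800·8 + 600·2 + 20·2 + 50·0 = 8360.
Σwᵢyᵢ = 70·11 + 30·4 + 800·5 + 600·8 + 20·11 + 50·2 = 10010.
x* = 8360/1570 = 5.32, y* = 10010/1570 = 6.38.

(5.32, 6.38)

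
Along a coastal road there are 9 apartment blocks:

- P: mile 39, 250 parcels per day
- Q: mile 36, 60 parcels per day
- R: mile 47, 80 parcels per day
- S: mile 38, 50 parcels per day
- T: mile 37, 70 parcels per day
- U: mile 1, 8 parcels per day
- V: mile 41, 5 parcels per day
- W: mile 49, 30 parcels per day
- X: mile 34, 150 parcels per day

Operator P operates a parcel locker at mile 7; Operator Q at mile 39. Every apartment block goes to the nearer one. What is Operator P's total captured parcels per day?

The indifferent point is the midpoint (7+39)/2 = 23; apartment blocks left of it (closer to Operator P at 7) go to Operator P, those right go to Operator Q.
  U at 1 (w=8) → Operator P
  X at 34 (w=150) → Operator Q
  Q at 36 (w=60) → Operator Q
  T at 37 (w=70) → Operator Q
  S at 38 (w=50) → Operator Q
  P at 39 (w=250) → Operator Q
  V at 41 (w=5) → Operator Q
  R at 47 (w=80) → Operator Q
  W at 49 (w=30) → Operator Q
Operator P captures 8; Operator Q captures 695.

8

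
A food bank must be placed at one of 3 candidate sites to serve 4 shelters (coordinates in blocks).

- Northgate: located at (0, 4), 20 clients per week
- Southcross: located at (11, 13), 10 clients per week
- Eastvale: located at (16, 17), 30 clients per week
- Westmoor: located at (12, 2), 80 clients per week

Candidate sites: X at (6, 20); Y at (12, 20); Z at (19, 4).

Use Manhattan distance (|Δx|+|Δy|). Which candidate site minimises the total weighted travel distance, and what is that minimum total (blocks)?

Z, total 1750 blocks

Total weighted distance at each candidate:
  X (6, 20): total = 2870
  Y (12, 20): total = 2290
  Z (19, 4): total = 1750
Minimum is at Z with total 1750 blocks.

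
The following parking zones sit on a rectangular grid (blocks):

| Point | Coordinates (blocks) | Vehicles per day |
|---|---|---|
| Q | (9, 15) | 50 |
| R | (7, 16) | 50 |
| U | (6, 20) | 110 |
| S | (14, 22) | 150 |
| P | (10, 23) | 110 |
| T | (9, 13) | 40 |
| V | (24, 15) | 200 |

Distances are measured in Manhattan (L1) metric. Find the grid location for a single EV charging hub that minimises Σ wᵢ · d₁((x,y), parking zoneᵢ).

Manhattan distance separates: Σwᵢ(|x−xᵢ|+|y−yᵢ|) = Σwᵢ|x−xᵢ| + Σwᵢ|y−yᵢ|, so x and y are optimised independently as 1-D weighted medians.
Total weight W = 710; half = 355.
x-coordinate, sorted with cumulative weight:
  x=6 (U, w=110) cum 110
  x=7 (R, w=50) cum 160
  x=9 (Q, w=50) cum 210
  x=9 (T, w=40) cum 250
  x=10 (P, w=110) cum 360  ← median
  x=14 (S, w=150) cum 510
  x=24 (V, w=200) cum 710
⇒ x* = 10
y-coordinate, sorted with cumulative weight:
  y=13 (T, w=40) cum 40
  y=15 (Q, w=50) cum 90
  y=15 (V, w=200) cum 290
  y=16 (R, w=50) cum 340
  y=20 (U, w=110) cum 450  ← median
  y=22 (S, w=150) cum 600
  y=23 (P, w=110) cum 710
⇒ y* = 20

(10, 20)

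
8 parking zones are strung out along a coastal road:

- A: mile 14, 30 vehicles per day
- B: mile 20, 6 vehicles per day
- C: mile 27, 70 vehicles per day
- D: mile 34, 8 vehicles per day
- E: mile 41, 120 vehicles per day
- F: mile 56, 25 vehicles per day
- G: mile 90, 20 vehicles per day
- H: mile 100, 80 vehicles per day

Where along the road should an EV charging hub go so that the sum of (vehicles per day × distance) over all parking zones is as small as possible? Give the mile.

For a sum of weighted absolute distances on a line, the optimum is the weighted median (not the mean). Total weight W = 359; half-weight = 179.5.
Sort by position and accumulate weight:
  mile 14 (A, w=30) → cum 30
  mile 20 (B, w=6) → cum 36
  mile 27 (C, w=70) → cum 106
  mile 34 (D, w=8) → cum 114
  mile 41 (E, w=120) → cum 234  ≥ 179.5 → median here
  mile 56 (F, w=25) → cum 259
  mile 90 (G, w=20) → cum 279
  mile 100 (H, w=80) → cum 359
Optimal location: mile 41.

x = 41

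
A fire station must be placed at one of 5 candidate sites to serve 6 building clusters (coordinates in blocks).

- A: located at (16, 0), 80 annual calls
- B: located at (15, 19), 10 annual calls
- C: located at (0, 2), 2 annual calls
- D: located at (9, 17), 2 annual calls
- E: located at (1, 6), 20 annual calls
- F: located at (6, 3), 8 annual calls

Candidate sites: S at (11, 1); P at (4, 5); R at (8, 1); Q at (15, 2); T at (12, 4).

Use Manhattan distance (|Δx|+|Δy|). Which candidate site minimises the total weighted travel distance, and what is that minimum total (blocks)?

Q, total 922 blocks

Total weighted distance at each candidate:
  S (11, 1): total = 1116
  P (4, 5): total = 1770
  R (8, 1): total = 1294
  Q (15, 2): total = 922
  T (12, 4): total = 1196
Minimum is at Q with total 922 blocks.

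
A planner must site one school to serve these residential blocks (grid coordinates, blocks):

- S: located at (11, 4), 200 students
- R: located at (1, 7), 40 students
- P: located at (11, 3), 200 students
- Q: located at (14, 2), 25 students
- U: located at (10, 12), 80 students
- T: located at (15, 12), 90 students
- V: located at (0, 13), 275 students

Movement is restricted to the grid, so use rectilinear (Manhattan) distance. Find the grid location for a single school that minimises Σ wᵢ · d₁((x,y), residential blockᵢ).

Manhattan distance separates: Σwᵢ(|x−xᵢ|+|y−yᵢ|) = Σwᵢ|x−xᵢ| + Σwᵢ|y−yᵢ|, so x and y are optimised independently as 1-D weighted medians.
Total weight W = 910; half = 455.
x-coordinate, sorted with cumulative weight:
  x=0 (V, w=275) cum 275
  x=1 (R, w=40) cum 315
  x=10 (U, w=80) cum 395
  x=11 (S, w=200) cum 595  ← median
  x=11 (P, w=200) cum 795
  x=14 (Q, w=25) cum 820
  x=15 (T, w=90) cum 910
⇒ x* = 11
y-coordinate, sorted with cumulative weight:
  y=2 (Q, w=25) cum 25
  y=3 (P, w=200) cum 225
  y=4 (S, w=200) cum 425
  y=7 (R, w=40) cum 465  ← median
  y=12 (U, w=80) cum 545
  y=12 (T, w=90) cum 635
  y=13 (V, w=275) cum 910
⇒ y* = 7

(11, 7)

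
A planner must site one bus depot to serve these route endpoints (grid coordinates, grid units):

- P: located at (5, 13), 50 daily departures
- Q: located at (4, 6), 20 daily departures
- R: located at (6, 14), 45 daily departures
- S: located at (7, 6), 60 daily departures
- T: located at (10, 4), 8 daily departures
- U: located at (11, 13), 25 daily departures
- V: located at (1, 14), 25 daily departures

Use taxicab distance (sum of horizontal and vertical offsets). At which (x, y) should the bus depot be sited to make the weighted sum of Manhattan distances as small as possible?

Manhattan distance separates: Σwᵢ(|x−xᵢ|+|y−yᵢ|) = Σwᵢ|x−xᵢ| + Σwᵢ|y−yᵢ|, so x and y are optimised independently as 1-D weighted medians.
Total weight W = 233; half = 116.5.
x-coordinate, sorted with cumulative weight:
  x=1 (V, w=25) cum 25
  x=4 (Q, w=20) cum 45
  x=5 (P, w=50) cum 95
  x=6 (R, w=45) cum 140  ← median
  x=7 (S, w=60) cum 200
  x=10 (T, w=8) cum 208
  x=11 (U, w=25) cum 233
⇒ x* = 6
y-coordinate, sorted with cumulative weight:
  y=4 (T, w=8) cum 8
  y=6 (Q, w=20) cum 28
  y=6 (S, w=60) cum 88
  y=13 (P, w=50) cum 138  ← median
  y=13 (U, w=25) cum 163
  y=14 (R, w=45) cum 208
  y=14 (V, w=25) cum 233
⇒ y* = 13

(6, 13)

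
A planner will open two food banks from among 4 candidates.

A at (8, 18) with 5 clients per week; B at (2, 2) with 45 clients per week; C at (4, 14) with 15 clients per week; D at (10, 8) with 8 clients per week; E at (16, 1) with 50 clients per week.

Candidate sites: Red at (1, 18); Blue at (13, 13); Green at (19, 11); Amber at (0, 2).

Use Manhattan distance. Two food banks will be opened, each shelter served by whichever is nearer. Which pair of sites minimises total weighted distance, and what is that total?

Evaluate every pair (each demand assigned to the nearer of the two):
  {Blue, Amber}: total = 1104
  {Green, Amber}: total = 1166
  {Red, Amber}: total = 1208
  {Red, Green}: total = 1651
  {Red, Blue}: total = 1719
  {Blue, Green}: total = 1904
Best pair: {Blue, Amber} with total 1104.

{Blue, Amber}, total 1104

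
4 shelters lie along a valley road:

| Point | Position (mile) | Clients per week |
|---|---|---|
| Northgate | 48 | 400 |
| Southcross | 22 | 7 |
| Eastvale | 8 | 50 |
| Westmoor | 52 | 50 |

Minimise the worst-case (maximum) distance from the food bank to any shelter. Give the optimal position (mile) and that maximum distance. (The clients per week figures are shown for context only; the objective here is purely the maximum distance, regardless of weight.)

location 30, max distance 22

The 1-center on a line is the midpoint of the two extreme points: leftmost at 8, rightmost at 52.
Optimal location = (8 + 52)/2 = 30; maximum distance = (52 − 8)/2 = 22.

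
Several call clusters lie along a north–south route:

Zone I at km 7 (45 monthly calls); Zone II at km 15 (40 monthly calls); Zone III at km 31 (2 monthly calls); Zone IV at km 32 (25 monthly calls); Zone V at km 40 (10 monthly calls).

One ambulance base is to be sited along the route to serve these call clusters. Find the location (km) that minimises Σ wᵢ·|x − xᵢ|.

x = 15

For a sum of weighted absolute distances on a line, the optimum is the weighted median (not the mean). Total weight W = 122; half-weight = 61.
Sort by position and accumulate weight:
  km 7 (Zone I, w=45) → cum 45
  km 15 (Zone II, w=40) → cum 85  ≥ 61 → median here
  km 31 (Zone III, w=2) → cum 87
  km 32 (Zone IV, w=25) → cum 112
  km 40 (Zone V, w=10) → cum 122
Optimal location: km 15.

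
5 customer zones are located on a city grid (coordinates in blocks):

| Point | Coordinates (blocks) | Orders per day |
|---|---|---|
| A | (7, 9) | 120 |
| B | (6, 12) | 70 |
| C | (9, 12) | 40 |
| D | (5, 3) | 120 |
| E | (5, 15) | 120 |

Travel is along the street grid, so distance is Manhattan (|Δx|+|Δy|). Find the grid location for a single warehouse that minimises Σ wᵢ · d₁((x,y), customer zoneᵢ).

(5, 9)

Manhattan distance separates: Σwᵢ(|x−xᵢ|+|y−yᵢ|) = Σwᵢ|x−xᵢ| + Σwᵢ|y−yᵢ|, so x and y are optimised independently as 1-D weighted medians.
Total weight W = 470; half = 235.
x-coordinate, sorted with cumulative weight:
  x=5 (D, w=120) cum 120
  x=5 (E, w=120) cum 240  ← median
  x=6 (B, w=70) cum 310
  x=7 (A, w=120) cum 430
  x=9 (C, w=40) cum 470
⇒ x* = 5
y-coordinate, sorted with cumulative weight:
  y=3 (D, w=120) cum 120
  y=9 (A, w=120) cum 240  ← median
  y=12 (B, w=70) cum 310
  y=12 (C, w=40) cum 350
  y=15 (E, w=120) cum 470
⇒ y* = 9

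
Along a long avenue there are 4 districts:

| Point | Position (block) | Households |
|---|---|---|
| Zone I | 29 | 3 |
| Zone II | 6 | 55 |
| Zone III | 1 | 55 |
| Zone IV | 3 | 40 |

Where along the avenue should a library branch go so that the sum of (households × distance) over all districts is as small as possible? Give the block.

x = 3

For a sum of weighted absolute distances on a line, the optimum is the weighted median (not the mean). Total weight W = 153; half-weight = 76.5.
Sort by position and accumulate weight:
  block 1 (Zone III, w=55) → cum 55
  block 3 (Zone IV, w=40) → cum 95  ≥ 76.5 → median here
  block 6 (Zone II, w=55) → cum 150
  block 29 (Zone I, w=3) → cum 153
Optimal location: block 3.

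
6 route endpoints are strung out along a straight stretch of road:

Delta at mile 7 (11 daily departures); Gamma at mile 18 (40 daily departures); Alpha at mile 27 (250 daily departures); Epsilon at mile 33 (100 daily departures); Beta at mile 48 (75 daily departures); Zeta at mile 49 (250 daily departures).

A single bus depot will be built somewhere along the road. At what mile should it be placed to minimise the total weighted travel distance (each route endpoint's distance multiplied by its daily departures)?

x = 33

For a sum of weighted absolute distances on a line, the optimum is the weighted median (not the mean). Total weight W = 726; half-weight = 363.
Sort by position and accumulate weight:
  mile 7 (Delta, w=11) → cum 11
  mile 18 (Gamma, w=40) → cum 51
  mile 27 (Alpha, w=250) → cum 301
  mile 33 (Epsilon, w=100) → cum 401  ≥ 363 → median here
  mile 48 (Beta, w=75) → cum 476
  mile 49 (Zeta, w=250) → cum 726
Optimal location: mile 33.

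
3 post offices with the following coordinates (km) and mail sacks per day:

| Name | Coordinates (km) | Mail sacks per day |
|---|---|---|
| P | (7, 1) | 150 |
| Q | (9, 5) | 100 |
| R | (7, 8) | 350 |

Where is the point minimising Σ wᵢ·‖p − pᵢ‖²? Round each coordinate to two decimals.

The minimiser of Σwᵢ‖p−pᵢ‖² is the weighted centroid p* = (Σwᵢpᵢ)/(Σwᵢ).
Σwᵢ = 600.
Σwᵢxᵢ = 150·7 + 100·9 + 350·7 = 4400.
Σwᵢyᵢ = 150·1 + 100·5 + 350·8 = 3450.
x* = 4400/600 = 7.33, y* = 3450/600 = 5.75.

(7.33, 5.75)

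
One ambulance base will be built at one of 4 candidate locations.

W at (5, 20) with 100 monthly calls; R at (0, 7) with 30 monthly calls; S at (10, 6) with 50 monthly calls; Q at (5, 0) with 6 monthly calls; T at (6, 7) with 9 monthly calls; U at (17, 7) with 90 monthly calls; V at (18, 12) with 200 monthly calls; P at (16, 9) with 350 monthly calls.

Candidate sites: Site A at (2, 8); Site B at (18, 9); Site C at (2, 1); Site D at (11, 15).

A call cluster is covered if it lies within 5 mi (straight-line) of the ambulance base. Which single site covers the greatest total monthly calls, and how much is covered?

Site B, covering 640

Coverage radius r = 5 mi; a point is covered iff (Δx)²+(Δy)² ≤ 5² = 25.
  Site A (2, 8): covers {R, T} → 39
  Site B (18, 9): covers {U, V, P} → 640
  Site C (2, 1): covers {Q} → 6
  Site D (11, 15): covers {none} → 0
Maximum coverage at Site B: 640 monthly calls.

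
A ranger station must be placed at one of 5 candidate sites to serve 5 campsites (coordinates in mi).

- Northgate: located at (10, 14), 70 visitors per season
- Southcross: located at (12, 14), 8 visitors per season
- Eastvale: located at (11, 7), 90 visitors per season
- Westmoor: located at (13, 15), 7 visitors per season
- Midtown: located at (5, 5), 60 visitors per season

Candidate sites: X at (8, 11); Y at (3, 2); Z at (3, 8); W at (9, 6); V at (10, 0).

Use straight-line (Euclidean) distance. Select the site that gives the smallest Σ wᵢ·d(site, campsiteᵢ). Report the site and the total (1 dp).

Total weighted distance at each candidate:
  X (8, 11): total = 1189.7
  Y (3, 2): total = 2272.7
  Z (3, 8): total = 1759.3
  W (9, 6): total = 1150.3
  V (10, 0): total = 2260.9
Minimum is at W with total 1150.3 mi.

W, total 1150.3 mi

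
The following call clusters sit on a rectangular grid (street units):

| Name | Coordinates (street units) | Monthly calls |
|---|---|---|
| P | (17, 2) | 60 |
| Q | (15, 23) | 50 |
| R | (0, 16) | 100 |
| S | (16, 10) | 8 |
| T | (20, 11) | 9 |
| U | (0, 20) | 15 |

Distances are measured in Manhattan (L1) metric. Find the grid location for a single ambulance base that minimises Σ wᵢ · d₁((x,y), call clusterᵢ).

Manhattan distance separates: Σwᵢ(|x−xᵢ|+|y−yᵢ|) = Σwᵢ|x−xᵢ| + Σwᵢ|y−yᵢ|, so x and y are optimised independently as 1-D weighted medians.
Total weight W = 242; half = 121.
x-coordinate, sorted with cumulative weight:
  x=0 (R, w=100) cum 100
  x=0 (U, w=15) cum 115
  x=15 (Q, w=50) cum 165  ← median
  x=16 (S, w=8) cum 173
  x=17 (P, w=60) cum 233
  x=20 (T, w=9) cum 242
⇒ x* = 15
y-coordinate, sorted with cumulative weight:
  y=2 (P, w=60) cum 60
  y=10 (S, w=8) cum 68
  y=11 (T, w=9) cum 77
  y=16 (R, w=100) cum 177  ← median
  y=20 (U, w=15) cum 192
  y=23 (Q, w=50) cum 242
⇒ y* = 16

(15, 16)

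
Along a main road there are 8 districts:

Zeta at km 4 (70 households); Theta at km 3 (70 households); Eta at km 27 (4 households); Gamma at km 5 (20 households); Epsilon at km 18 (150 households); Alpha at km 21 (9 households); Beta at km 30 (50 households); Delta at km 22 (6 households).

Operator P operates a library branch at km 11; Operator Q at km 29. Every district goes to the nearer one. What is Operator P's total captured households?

310

The indifferent point is the midpoint (11+29)/2 = 20; districts left of it (closer to Operator P at 11) go to Operator P, those right go to Operator Q.
  Theta at 3 (w=70) → Operator P
  Zeta at 4 (w=70) → Operator P
  Gamma at 5 (w=20) → Operator P
  Epsilon at 18 (w=150) → Operator P
  Alpha at 21 (w=9) → Operator Q
  Delta at 22 (w=6) → Operator Q
  Eta at 27 (w=4) → Operator Q
  Beta at 30 (w=50) → Operator Q
Operator P captures 310; Operator Q captures 69.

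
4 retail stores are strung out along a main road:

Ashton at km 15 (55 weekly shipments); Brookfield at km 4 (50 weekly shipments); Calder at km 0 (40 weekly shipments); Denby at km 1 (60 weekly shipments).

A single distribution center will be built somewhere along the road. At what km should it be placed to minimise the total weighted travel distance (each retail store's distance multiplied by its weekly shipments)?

For a sum of weighted absolute distances on a line, the optimum is the weighted median (not the mean). Total weight W = 205; half-weight = 102.5.
Sort by position and accumulate weight:
  km 0 (Calder, w=40) → cum 40
  km 1 (Denby, w=60) → cum 100
  km 4 (Brookfield, w=50) → cum 150  ≥ 102.5 → median here
  km 15 (Ashton, w=55) → cum 205
Optimal location: km 4.

x = 4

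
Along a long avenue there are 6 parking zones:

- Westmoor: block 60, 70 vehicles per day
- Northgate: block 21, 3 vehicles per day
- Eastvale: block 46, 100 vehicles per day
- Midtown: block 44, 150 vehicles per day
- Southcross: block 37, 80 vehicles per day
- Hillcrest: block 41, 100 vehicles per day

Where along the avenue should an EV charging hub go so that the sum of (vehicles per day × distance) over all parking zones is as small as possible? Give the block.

x = 44

For a sum of weighted absolute distances on a line, the optimum is the weighted median (not the mean). Total weight W = 503; half-weight = 251.5.
Sort by position and accumulate weight:
  block 21 (Northgate, w=3) → cum 3
  block 37 (Southcross, w=80) → cum 83
  block 41 (Hillcrest, w=100) → cum 183
  block 44 (Midtown, w=150) → cum 333  ≥ 251.5 → median here
  block 46 (Eastvale, w=100) → cum 433
  block 60 (Westmoor, w=70) → cum 503
Optimal location: block 44.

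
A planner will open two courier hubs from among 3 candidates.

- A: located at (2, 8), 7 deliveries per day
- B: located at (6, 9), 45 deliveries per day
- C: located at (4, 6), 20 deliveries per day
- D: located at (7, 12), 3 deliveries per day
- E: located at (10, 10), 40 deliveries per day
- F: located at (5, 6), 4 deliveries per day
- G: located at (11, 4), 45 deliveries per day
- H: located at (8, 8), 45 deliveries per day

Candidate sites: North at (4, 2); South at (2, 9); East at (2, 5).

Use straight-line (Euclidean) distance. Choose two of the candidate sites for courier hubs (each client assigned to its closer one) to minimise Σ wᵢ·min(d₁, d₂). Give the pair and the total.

Evaluate every pair (each demand assigned to the nearer of the two):
  {North, South}: total = 1216.9
  {South, East}: total = 1265.6
  {North, East}: total = 1365.6
Best pair: {North, South} with total 1216.9.

{North, South}, total 1216.9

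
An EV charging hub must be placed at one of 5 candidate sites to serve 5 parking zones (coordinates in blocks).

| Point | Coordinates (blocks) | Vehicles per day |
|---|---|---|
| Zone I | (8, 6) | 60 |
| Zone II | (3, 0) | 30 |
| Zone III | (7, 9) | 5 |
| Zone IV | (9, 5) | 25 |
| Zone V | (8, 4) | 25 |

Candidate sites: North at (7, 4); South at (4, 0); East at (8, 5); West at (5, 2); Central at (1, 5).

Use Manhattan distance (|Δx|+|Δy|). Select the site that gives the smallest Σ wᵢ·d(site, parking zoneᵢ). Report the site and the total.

East, total 435 blocks

Total weighted distance at each candidate:
  North (7, 4): total = 545
  South (4, 0): total = 1140
  East (8, 5): total = 435
  West (5, 2): total = 885
  Central (1, 5): total = 1140
Minimum is at East with total 435 blocks.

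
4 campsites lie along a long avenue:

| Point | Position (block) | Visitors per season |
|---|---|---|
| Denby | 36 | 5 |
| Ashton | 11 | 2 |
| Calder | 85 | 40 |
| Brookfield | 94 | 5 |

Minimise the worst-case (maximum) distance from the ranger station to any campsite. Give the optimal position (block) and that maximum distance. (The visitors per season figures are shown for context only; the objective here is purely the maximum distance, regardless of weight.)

location 52.5, max distance 41.5

The 1-center on a line is the midpoint of the two extreme points: leftmost at 11, rightmost at 94.
Optimal location = (11 + 94)/2 = 52.5; maximum distance = (94 − 11)/2 = 41.5.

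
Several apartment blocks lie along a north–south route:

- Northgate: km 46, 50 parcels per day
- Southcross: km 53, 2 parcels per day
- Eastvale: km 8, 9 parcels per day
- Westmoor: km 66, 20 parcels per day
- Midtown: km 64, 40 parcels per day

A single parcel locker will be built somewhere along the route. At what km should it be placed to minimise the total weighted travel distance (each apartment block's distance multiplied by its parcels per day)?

For a sum of weighted absolute distances on a line, the optimum is the weighted median (not the mean). Total weight W = 121; half-weight = 60.5.
Sort by position and accumulate weight:
  km 8 (Eastvale, w=9) → cum 9
  km 46 (Northgate, w=50) → cum 59
  km 53 (Southcross, w=2) → cum 61  ≥ 60.5 → median here
  km 64 (Midtown, w=40) → cum 101
  km 66 (Westmoor, w=20) → cum 121
Optimal location: km 53.

x = 53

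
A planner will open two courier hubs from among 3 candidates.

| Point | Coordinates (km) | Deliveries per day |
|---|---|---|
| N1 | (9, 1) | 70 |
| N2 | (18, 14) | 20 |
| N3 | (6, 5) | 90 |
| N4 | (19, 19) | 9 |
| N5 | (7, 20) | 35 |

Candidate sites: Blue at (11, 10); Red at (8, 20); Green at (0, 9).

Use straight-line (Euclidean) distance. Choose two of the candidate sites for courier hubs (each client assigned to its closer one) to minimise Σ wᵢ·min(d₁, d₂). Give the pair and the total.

Evaluate every pair (each demand assigned to the nearer of the two):
  {Blue, Red}: total = 1577.4
  {Red, Green}: total = 1859.6
  {Blue, Green}: total = 1928.3
Best pair: {Blue, Red} with total 1577.4.

{Blue, Red}, total 1577.4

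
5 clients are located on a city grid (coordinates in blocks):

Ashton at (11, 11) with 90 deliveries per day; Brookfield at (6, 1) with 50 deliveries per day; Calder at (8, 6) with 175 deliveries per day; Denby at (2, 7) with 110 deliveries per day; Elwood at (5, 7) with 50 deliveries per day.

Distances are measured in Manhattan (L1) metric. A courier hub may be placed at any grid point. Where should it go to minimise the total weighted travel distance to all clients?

Manhattan distance separates: Σwᵢ(|x−xᵢ|+|y−yᵢ|) = Σwᵢ|x−xᵢ| + Σwᵢ|y−yᵢ|, so x and y are optimised independently as 1-D weighted medians.
Total weight W = 475; half = 237.5.
x-coordinate, sorted with cumulative weight:
  x=2 (Denby, w=110) cum 110
  x=5 (Elwood, w=50) cum 160
  x=6 (Brookfield, w=50) cum 210
  x=8 (Calder, w=175) cum 385  ← median
  x=11 (Ashton, w=90) cum 475
⇒ x* = 8
y-coordinate, sorted with cumulative weight:
  y=1 (Brookfield, w=50) cum 50
  y=6 (Calder, w=175) cum 225
  y=7 (Denby, w=110) cum 335  ← median
  y=7 (Elwood, w=50) cum 385
  y=11 (Ashton, w=90) cum 475
⇒ y* = 7

(8, 7)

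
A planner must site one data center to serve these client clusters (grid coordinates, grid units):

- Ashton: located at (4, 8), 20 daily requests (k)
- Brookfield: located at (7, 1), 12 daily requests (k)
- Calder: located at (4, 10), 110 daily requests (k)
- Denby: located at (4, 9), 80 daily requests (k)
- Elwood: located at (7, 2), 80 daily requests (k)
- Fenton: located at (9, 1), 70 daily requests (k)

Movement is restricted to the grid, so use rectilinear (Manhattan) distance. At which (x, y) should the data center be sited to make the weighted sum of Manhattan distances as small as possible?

Manhattan distance separates: Σwᵢ(|x−xᵢ|+|y−yᵢ|) = Σwᵢ|x−xᵢ| + Σwᵢ|y−yᵢ|, so x and y are optimised independently as 1-D weighted medians.
Total weight W = 372; half = 186.
x-coordinate, sorted with cumulative weight:
  x=4 (Ashton, w=20) cum 20
  x=4 (Calder, w=110) cum 130
  x=4 (Denby, w=80) cum 210  ← median
  x=7 (Brookfield, w=12) cum 222
  x=7 (Elwood, w=80) cum 302
  x=9 (Fenton, w=70) cum 372
⇒ x* = 4
y-coordinate, sorted with cumulative weight:
  y=1 (Brookfield, w=12) cum 12
  y=1 (Fenton, w=70) cum 82
  y=2 (Elwood, w=80) cum 162
  y=8 (Ashton, w=20) cum 182
  y=9 (Denby, w=80) cum 262  ← median
  y=10 (Calder, w=110) cum 372
⇒ y* = 9

(4, 9)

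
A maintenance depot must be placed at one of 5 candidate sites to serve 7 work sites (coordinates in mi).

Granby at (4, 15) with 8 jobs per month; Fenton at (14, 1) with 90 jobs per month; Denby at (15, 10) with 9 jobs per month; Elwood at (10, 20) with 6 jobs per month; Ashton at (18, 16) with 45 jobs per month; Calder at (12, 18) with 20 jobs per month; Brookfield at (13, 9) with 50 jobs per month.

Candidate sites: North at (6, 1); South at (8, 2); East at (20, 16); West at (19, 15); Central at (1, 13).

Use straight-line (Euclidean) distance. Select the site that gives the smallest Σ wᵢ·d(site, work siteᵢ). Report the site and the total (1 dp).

West, total 2217.6 mi

Total weighted distance at each candidate:
  North (6, 1): total = 2820.7
  South (8, 2): total = 2394.8
  East (20, 16): total = 2467.1
  West (19, 15): total = 2217.6
  Central (1, 13): total = 3469.3
Minimum is at West with total 2217.6 mi.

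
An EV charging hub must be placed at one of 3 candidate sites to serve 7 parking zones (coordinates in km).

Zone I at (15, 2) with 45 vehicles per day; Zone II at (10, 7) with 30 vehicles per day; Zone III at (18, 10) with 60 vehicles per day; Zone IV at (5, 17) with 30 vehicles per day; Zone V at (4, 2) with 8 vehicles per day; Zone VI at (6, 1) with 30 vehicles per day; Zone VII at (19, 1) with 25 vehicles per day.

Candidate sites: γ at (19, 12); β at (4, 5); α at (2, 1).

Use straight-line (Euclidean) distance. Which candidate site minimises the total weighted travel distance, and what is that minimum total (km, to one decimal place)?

Total weighted distance at each candidate:
  γ (19, 12): total = 2303.8
  β (4, 5): total = 2502.3
  α (2, 1): total = 3039.4
Minimum is at γ with total 2303.8 km.

γ, total 2303.8 km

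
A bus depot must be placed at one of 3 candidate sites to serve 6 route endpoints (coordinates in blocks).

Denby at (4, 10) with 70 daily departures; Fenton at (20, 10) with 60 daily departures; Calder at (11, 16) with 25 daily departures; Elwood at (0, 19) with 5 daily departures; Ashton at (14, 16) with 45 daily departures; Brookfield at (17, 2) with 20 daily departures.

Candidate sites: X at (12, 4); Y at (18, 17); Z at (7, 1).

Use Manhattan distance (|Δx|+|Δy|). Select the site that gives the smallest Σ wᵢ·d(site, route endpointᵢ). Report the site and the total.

Y, total 2855 blocks

Total weighted distance at each candidate:
  X (12, 4): total = 3050
  Y (18, 17): total = 2855
  Z (7, 1): total = 3970
Minimum is at Y with total 2855 blocks.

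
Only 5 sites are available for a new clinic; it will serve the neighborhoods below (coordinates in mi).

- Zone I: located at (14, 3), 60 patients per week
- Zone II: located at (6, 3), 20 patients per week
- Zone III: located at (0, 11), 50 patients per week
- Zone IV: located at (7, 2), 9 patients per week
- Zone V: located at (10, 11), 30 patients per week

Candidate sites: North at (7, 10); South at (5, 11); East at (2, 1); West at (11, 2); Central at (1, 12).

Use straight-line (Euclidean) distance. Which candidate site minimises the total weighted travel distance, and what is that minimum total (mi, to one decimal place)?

North, total 1255.8 mi

Total weighted distance at each candidate:
  North (7, 10): total = 1255.8
  South (5, 11): total = 1366.7
  East (2, 1): total = 1759.4
  West (11, 2): total = 1310.0
  Central (1, 12): total = 1601.9
Minimum is at North with total 1255.8 mi.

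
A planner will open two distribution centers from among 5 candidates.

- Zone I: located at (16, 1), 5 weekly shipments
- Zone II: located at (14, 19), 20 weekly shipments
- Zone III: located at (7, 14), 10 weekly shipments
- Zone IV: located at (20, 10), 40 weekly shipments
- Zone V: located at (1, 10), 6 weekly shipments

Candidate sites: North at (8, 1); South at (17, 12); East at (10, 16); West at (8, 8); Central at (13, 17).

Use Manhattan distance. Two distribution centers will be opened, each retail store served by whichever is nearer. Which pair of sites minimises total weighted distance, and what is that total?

Evaluate every pair (each demand assigned to the nearer of the two):
  {South, Central}: total = 518
  {South, East}: total = 540
  {South, West}: total = 584
  {North, South}: total = 656
  {West, Central}: total = 819
  {North, Central}: total = 846
  {East, Central}: total = 855
  {East, West}: total = 879
  {North, East}: total = 960
  {North, West}: total = 1064
Best pair: {South, Central} with total 518.

{South, Central}, total 518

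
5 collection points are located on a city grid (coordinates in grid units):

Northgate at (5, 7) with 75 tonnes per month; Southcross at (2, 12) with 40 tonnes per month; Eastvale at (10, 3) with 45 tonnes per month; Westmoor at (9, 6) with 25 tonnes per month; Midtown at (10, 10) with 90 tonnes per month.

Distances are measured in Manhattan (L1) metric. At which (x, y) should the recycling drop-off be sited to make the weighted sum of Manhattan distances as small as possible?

(9, 7)

Manhattan distance separates: Σwᵢ(|x−xᵢ|+|y−yᵢ|) = Σwᵢ|x−xᵢ| + Σwᵢ|y−yᵢ|, so x and y are optimised independently as 1-D weighted medians.
Total weight W = 275; half = 137.5.
x-coordinate, sorted with cumulative weight:
  x=2 (Southcross, w=40) cum 40
  x=5 (Northgate, w=75) cum 115
  x=9 (Westmoor, w=25) cum 140  ← median
  x=10 (Eastvale, w=45) cum 185
  x=10 (Midtown, w=90) cum 275
⇒ x* = 9
y-coordinate, sorted with cumulative weight:
  y=3 (Eastvale, w=45) cum 45
  y=6 (Westmoor, w=25) cum 70
  y=7 (Northgate, w=75) cum 145  ← median
  y=10 (Midtown, w=90) cum 235
  y=12 (Southcross, w=40) cum 275
⇒ y* = 7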